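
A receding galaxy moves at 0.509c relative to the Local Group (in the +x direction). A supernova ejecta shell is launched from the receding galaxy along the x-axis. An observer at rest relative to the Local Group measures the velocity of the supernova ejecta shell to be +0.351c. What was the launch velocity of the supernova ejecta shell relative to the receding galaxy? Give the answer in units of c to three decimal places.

Invert the composition law: u' = (u − v)/(1 − uv/c²).
u' = (0.351 − 0.509) / (1 − (0.351)(0.509)) = -0.1580/0.8213 = -0.1924.

-0.192c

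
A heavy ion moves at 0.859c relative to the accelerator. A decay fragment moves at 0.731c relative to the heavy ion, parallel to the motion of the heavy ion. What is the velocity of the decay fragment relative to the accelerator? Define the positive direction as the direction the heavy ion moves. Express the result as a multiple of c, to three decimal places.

With v = 0.859 and u' = 0.731 (in units of c),
u = (u' + v)/(1 + u'v/c²):
u = (0.731 + 0.859) / (1 + 0.731·0.859) = 1.5900/1.6279 = 0.9767

0.977c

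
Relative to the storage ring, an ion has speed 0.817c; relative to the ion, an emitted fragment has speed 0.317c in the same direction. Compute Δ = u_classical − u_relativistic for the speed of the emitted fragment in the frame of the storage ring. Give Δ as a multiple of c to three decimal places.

Galilean: u_cl = 0.317 + 0.817 = 1.1340.
Relativistic: u_rel = (0.317 + 0.817) / (1 + 0.317·0.817) = 1.1340/1.2590 = 0.9007.
Δ = 1.1340 − 0.9007 = 0.2333.
(The classical prediction exceeds c; the relativistic result does not.)

Δ = 0.233c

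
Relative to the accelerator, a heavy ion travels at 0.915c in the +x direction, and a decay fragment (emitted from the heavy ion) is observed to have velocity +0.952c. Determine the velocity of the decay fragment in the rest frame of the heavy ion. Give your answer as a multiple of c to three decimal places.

+0.287c

Invert the composition law: u' = (u − v)/(1 − uv/c²).
u' = (0.952 − 0.915) / (1 − (0.952)(0.915)) = 0.0370/0.1289 = 0.2870.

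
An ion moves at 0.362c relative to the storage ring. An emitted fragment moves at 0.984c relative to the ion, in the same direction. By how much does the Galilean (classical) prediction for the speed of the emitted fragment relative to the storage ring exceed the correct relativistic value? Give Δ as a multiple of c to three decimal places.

Δ = 0.354c

Galilean: u_cl = 0.984 + 0.362 = 1.3460.
Relativistic: u_rel = (0.984 + 0.362) / (1 + 0.984·0.362) = 1.3460/1.3562 = 0.9925.
Δ = 1.3460 − 0.9925 = 0.3535.
(The classical prediction exceeds c; the relativistic result does not.)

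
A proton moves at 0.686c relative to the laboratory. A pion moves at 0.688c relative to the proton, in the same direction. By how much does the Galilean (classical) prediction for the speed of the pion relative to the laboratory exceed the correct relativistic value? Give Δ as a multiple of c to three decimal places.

Δ = 0.441c

Galilean: u_cl = 0.688 + 0.686 = 1.3740.
Relativistic: u_rel = (0.688 + 0.686) / (1 + 0.688·0.686) = 1.3740/1.4720 = 0.9334.
Δ = 1.3740 − 0.9334 = 0.4406.
(The classical prediction exceeds c; the relativistic result does not.)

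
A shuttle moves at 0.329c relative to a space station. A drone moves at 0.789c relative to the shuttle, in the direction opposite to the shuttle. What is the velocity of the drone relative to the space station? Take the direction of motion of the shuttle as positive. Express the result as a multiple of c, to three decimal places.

With v = 0.329 and u' = -0.789 (in units of c),
u = (u' + v)/(1 + u'v/c²):
u = (-0.789 + 0.329) / (1 + (-0.789)·0.329) = -0.4600/0.7404 = -0.6213
(Galilean addition would give -0.460c.)

-0.621c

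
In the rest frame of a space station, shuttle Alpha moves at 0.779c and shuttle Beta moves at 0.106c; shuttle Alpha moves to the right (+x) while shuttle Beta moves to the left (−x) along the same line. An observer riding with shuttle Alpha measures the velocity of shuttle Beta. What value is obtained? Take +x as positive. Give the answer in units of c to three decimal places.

β_A = 0.779, β_B = -0.106.
Transform to A's frame with the inverse velocity-addition law: u' = (u − v)/(1 − uv/c²), taking u = β_B and v = β_A.
u' = (-0.106 − 0.779) / (1 − (0.779)(-0.106)) = -0.8850/1.0826 = -0.8175.

-0.817c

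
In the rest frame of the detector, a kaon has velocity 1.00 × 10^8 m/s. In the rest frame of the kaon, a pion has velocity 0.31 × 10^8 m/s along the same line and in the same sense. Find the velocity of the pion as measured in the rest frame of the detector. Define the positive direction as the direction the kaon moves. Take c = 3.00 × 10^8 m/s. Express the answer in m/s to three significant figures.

1.27 × 10^8 m/s

In units of c (dividing by 3.00 × 10^8 m/s): v = 0.333, u' = 0.103.
u = (u' + v)/(1 + u'v/c²):
u = (0.103 + 0.333) / (1 + 0.103·0.333) = 0.4367/1.0344 = 0.4221
(Galilean addition would give +0.437c.)
Converting back: u = 0.4221 × 3.00 × 10^8 m/s.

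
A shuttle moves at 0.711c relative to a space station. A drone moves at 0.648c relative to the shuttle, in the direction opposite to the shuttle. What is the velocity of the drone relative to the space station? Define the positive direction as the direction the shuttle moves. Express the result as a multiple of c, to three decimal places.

+0.117c

With v = 0.711 and u' = -0.648 (in units of c),
u = (u' + v)/(1 + u'v/c²):
u = (-0.648 + 0.711) / (1 + (-0.648)·0.711) = 0.0630/0.5393 = 0.1168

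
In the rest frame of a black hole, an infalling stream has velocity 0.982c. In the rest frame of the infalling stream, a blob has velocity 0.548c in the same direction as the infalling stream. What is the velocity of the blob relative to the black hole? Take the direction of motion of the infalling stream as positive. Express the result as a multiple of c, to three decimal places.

With v = 0.982 and u' = 0.548 (in units of c),
u = (u' + v)/(1 + u'v/c²):
u = (0.548 + 0.982) / (1 + 0.548·0.982) = 1.5300/1.5381 = 0.9947
(Galilean addition would give +1.530c, exceeding c.)

0.995c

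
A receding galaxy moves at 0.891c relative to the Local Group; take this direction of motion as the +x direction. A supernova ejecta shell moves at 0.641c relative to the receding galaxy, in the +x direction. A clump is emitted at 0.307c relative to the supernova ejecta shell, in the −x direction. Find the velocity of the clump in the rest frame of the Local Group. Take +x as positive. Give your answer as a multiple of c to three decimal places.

+0.954c

Apply u = (u' + v)/(1 + u'v/c²) successively, working outward toward the Local Group.
Start: velocity of the receding galaxy relative to the Local Group = 0.8910c.
Compose with the supernova ejecta shell (u' = 0.641 in the receding galaxy frame): u_1 = (0.641 + 0.891) / (1 + 0.641·0.891) = 1.5320/1.5711 = 0.9751.
Compose with the clump (u' = -0.307 in the supernova ejecta shell frame): u_2 = (-0.307 + 0.975) / (1 + (-0.307)·0.975) = 0.6681/0.7006 = 0.9535.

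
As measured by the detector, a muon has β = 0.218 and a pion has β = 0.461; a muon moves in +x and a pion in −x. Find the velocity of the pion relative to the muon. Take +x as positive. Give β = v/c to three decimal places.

β = -0.617

β_A = 0.218, β_B = -0.461.
Transform to A's frame with the inverse velocity-addition law: u' = (u − v)/(1 − uv/c²), taking u = β_B and v = β_A.
u' = (-0.461 − 0.218) / (1 − (0.218)(-0.461)) = -0.6790/1.1005 = -0.6170.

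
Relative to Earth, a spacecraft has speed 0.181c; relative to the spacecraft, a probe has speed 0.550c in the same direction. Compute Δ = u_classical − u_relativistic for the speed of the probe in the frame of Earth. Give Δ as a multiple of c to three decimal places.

Δ = 0.066c

Galilean: u_cl = 0.550 + 0.181 = 0.7310.
Relativistic: u_rel = (0.550 + 0.181) / (1 + 0.550·0.181) = 0.7310/1.0996 = 0.6648.
Δ = 0.7310 − 0.6648 = 0.0662.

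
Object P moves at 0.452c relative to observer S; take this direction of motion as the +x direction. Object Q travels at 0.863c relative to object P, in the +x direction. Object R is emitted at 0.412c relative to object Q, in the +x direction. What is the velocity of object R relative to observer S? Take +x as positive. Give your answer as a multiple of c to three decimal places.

Apply u = (u' + v)/(1 + u'v/c²) successively, working outward toward observer S.
Start: velocity of object P relative to observer S = 0.4520c.
Compose with object Q (u' = 0.863 in object P frame): u_1 = (0.863 + 0.452) / (1 + 0.863·0.452) = 1.3150/1.3901 = 0.9460.
Compose with object R (u' = 0.412 in object Q frame): u_2 = (0.412 + 0.946) / (1 + 0.412·0.946) = 1.3580/1.3897 = 0.9771.

0.977c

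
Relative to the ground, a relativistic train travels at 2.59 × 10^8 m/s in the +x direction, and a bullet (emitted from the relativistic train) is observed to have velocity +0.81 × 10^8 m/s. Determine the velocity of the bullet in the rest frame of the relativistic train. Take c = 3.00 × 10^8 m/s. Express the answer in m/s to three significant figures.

v = 0.863c, u = 0.270c.
Invert the composition law: u' = (u − v)/(1 − uv/c²).
u' = (0.270 − 0.863) / (1 − (0.270)(0.863)) = -0.5933/0.7669 = -0.7737.
u' = -0.7737 × 3.00 × 10^8 m/s.

-2.32 × 10^8 m/s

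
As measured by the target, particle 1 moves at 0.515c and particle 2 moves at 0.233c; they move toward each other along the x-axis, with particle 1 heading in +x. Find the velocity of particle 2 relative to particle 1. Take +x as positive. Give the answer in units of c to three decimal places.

β_A = 0.515, β_B = -0.233.
Transform to A's frame with the inverse velocity-addition law: u' = (u − v)/(1 − uv/c²), taking u = β_B and v = β_A.
u' = (-0.233 − 0.515) / (1 − (0.515)(-0.233)) = -0.7480/1.1200 = -0.6679.

-0.668c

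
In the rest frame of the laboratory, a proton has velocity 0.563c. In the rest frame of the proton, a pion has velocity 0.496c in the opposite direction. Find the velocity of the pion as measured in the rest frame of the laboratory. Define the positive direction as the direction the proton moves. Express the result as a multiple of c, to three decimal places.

With v = 0.563 and u' = -0.496 (in units of c),
u = (u' + v)/(1 + u'v/c²):
u = (-0.496 + 0.563) / (1 + (-0.496)·0.563) = 0.0670/0.7208 = 0.0930

+0.093c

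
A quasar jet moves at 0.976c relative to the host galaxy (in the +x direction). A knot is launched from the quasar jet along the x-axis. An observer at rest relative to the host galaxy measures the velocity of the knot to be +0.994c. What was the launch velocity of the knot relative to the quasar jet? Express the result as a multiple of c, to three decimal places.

Invert the composition law: u' = (u − v)/(1 − uv/c²).
u' = (0.994 − 0.976) / (1 − (0.994)(0.976)) = 0.0180/0.0299 = 0.6029.

+0.603c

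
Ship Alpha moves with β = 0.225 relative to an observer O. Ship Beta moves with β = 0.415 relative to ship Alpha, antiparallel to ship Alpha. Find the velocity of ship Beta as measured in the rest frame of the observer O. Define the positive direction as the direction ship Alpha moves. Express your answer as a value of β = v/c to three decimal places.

With v = 0.225 and u' = -0.415 (in units of c),
u = (u' + v)/(1 + u'v/c²):
u = (-0.415 + 0.225) / (1 + (-0.415)·0.225) = -0.1900/0.9066 = -0.2096

β = -0.210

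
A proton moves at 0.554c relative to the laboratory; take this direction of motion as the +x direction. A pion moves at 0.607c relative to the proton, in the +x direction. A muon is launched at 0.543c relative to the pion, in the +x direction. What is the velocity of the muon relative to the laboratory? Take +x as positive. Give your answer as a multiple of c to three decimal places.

Apply u = (u' + v)/(1 + u'v/c²) successively, working outward toward the laboratory.
Start: velocity of the proton relative to the laboratory = 0.5540c.
Compose with the pion (u' = 0.607 in the proton frame): u_1 = (0.607 + 0.554) / (1 + 0.607·0.554) = 1.1610/1.3363 = 0.8688.
Compose with the muon (u' = 0.543 in the pion frame): u_2 = (0.543 + 0.869) / (1 + 0.543·0.869) = 1.4118/1.4718 = 0.9593.

0.959c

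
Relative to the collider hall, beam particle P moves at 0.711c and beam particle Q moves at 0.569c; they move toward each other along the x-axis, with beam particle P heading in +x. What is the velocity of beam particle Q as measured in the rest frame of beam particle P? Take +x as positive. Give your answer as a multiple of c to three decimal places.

β_A = 0.711, β_B = -0.569.
Transform to A's frame with the inverse velocity-addition law: u' = (u − v)/(1 − uv/c²), taking u = β_B and v = β_A.
u' = (-0.569 − 0.711) / (1 − (0.711)(-0.569)) = -1.2800/1.4046 = -0.9113.

-0.911c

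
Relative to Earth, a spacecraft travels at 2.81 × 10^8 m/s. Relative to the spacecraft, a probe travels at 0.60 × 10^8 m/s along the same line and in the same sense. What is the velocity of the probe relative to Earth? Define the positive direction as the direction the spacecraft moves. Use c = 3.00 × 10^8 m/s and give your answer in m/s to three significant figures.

2.87 × 10^8 m/s

In units of c (dividing by 3.00 × 10^8 m/s): v = 0.937, u' = 0.200.
u = (u' + v)/(1 + u'v/c²):
u = (0.200 + 0.937) / (1 + 0.200·0.937) = 1.1367/1.1873 = 0.9573
Converting back: u = 0.9573 × 3.00 × 10^8 m/s.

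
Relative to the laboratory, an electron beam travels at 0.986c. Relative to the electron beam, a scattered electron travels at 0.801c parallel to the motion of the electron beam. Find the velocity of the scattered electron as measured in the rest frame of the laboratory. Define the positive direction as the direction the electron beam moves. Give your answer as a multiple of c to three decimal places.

0.998c

With v = 0.986 and u' = 0.801 (in units of c),
u = (u' + v)/(1 + u'v/c²):
u = (0.801 + 0.986) / (1 + 0.801·0.986) = 1.7870/1.7898 = 0.9984
(Galilean addition would give +1.787c, exceeding c.)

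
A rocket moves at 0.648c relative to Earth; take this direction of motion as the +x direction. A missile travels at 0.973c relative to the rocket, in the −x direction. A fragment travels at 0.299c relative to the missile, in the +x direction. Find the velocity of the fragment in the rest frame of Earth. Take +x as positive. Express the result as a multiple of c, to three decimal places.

Apply u = (u' + v)/(1 + u'v/c²) successively, working outward toward Earth.
Start: velocity of the rocket relative to Earth = 0.6480c.
Compose with the missile (u' = -0.973 in the rocket frame): u_1 = (-0.973 + 0.648) / (1 + (-0.973)·0.648) = -0.3250/0.3695 = -0.8796.
Compose with the fragment (u' = 0.299 in the missile frame): u_2 = (0.299 + (-0.880)) / (1 + 0.299·(-0.880)) = -0.5806/0.7370 = -0.7877.

-0.788c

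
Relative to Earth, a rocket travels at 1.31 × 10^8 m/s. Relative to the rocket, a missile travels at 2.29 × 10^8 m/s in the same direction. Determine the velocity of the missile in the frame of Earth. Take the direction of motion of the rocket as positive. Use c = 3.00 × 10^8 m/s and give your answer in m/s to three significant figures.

In units of c (dividing by 3.00 × 10^8 m/s): v = 0.437, u' = 0.763.
u = (u' + v)/(1 + u'v/c²):
u = (0.763 + 0.437) / (1 + 0.763·0.437) = 1.2000/1.3333 = 0.9000
(Galilean addition would give +1.200c, exceeding c.)
Converting back: u = 0.9000 × 3.00 × 10^8 m/s.

2.70 × 10^8 m/s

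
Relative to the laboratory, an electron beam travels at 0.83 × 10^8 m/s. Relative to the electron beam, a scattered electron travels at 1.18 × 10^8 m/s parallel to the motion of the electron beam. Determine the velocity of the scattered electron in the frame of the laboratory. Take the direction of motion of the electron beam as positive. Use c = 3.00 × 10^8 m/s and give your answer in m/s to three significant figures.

1.81 × 10^8 m/s

In units of c (dividing by 3.00 × 10^8 m/s): v = 0.277, u' = 0.393.
u = (u' + v)/(1 + u'v/c²):
u = (0.393 + 0.277) / (1 + 0.393·0.277) = 0.6700/1.1088 = 0.6042
Converting back: u = 0.6042 × 3.00 × 10^8 m/s.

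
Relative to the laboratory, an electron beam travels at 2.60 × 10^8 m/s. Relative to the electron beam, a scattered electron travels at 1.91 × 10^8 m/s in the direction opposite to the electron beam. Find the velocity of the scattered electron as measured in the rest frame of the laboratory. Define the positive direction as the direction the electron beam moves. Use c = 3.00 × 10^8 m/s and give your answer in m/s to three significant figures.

In units of c (dividing by 3.00 × 10^8 m/s): v = 0.867, u' = -0.637.
u = (u' + v)/(1 + u'v/c²):
u = (-0.637 + 0.867) / (1 + (-0.637)·0.867) = 0.2300/0.4482 = 0.5131
Converting back: u = 0.5131 × 3.00 × 10^8 m/s.

+1.54 × 10^8 m/s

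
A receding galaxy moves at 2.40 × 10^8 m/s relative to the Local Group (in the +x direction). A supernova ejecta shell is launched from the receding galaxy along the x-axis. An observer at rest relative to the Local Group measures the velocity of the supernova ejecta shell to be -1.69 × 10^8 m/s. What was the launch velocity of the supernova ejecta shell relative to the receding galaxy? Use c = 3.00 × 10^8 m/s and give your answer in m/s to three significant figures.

-2.82 × 10^8 m/s

v = 0.800c, u = -0.563c.
Invert the composition law: u' = (u − v)/(1 − uv/c²).
u' = (-0.563 − 0.800) / (1 − (-0.563)(0.800)) = -1.3633/1.4507 = -0.9398.
u' = -0.9398 × 3.00 × 10^8 m/s.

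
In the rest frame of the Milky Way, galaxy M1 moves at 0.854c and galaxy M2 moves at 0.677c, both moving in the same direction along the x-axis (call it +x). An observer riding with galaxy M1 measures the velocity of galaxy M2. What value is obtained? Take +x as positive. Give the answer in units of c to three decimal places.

β_A = 0.854, β_B = 0.677.
Transform to A's frame with the inverse velocity-addition law: u' = (u − v)/(1 − uv/c²), taking u = β_B and v = β_A.
u' = (0.677 − 0.854) / (1 − (0.854)(0.677)) = -0.1770/0.4218 = -0.4196.

-0.420c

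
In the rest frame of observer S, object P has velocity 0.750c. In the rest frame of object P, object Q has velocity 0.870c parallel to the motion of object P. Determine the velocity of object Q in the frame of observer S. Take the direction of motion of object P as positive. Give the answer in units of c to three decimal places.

0.980c

With v = 0.750 and u' = 0.870 (in units of c),
u = (u' + v)/(1 + u'v/c²):
u = (0.870 + 0.750) / (1 + 0.870·0.750) = 1.6200/1.6525 = 0.9803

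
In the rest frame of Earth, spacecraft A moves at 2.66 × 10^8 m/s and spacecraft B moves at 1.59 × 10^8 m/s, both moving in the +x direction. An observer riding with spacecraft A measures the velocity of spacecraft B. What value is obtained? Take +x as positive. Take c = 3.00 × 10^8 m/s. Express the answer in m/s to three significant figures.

β_A = 0.887, β_B = 0.530 (dividing each by c = 3.00 × 10^8 m/s).
Transform to A's frame with the inverse velocity-addition law: u' = (u − v)/(1 − uv/c²), taking u = β_B and v = β_A.
u' = (0.530 − 0.887) / (1 − (0.887)(0.530)) = -0.3567/0.5301 = -0.6729.
u' = -0.6729 × 3.00 × 10^8 m/s.

-2.02 × 10^8 m/s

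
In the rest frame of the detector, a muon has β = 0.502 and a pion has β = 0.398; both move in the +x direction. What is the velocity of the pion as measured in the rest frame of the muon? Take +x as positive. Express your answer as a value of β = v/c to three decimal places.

β = -0.130

β_A = 0.502, β_B = 0.398.
Transform to A's frame with the inverse velocity-addition law: u' = (u − v)/(1 − uv/c²), taking u = β_B and v = β_A.
u' = (0.398 − 0.502) / (1 − (0.502)(0.398)) = -0.1040/0.8002 = -0.1300.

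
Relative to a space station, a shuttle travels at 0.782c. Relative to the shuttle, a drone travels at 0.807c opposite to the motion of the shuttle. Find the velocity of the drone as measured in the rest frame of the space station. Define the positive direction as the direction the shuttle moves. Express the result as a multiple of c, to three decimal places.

-0.068c

With v = 0.782 and u' = -0.807 (in units of c),
u = (u' + v)/(1 + u'v/c²):
u = (-0.807 + 0.782) / (1 + (-0.807)·0.782) = -0.0250/0.3689 = -0.0678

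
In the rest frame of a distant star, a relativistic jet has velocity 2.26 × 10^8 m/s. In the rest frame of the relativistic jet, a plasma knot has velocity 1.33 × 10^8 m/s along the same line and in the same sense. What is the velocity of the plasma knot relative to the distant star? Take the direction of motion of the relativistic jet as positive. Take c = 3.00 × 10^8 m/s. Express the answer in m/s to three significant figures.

In units of c (dividing by 3.00 × 10^8 m/s): v = 0.753, u' = 0.443.
u = (u' + v)/(1 + u'v/c²):
u = (0.443 + 0.753) / (1 + 0.443·0.753) = 1.1967/1.3340 = 0.8971
Converting back: u = 0.8971 × 3.00 × 10^8 m/s.

2.69 × 10^8 m/s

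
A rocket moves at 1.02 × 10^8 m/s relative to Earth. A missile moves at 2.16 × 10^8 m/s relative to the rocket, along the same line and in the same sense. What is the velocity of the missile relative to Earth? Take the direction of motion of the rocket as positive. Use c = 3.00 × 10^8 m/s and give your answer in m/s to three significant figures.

2.55 × 10^8 m/s

In units of c (dividing by 3.00 × 10^8 m/s): v = 0.340, u' = 0.720.
u = (u' + v)/(1 + u'v/c²):
u = (0.720 + 0.340) / (1 + 0.720·0.340) = 1.0600/1.2448 = 0.8515
Converting back: u = 0.8515 × 3.00 × 10^8 m/s.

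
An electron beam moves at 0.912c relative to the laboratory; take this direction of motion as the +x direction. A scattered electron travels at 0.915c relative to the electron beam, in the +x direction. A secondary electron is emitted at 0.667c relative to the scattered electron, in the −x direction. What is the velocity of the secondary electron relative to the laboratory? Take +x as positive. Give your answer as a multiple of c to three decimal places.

Apply u = (u' + v)/(1 + u'v/c²) successively, working outward toward the laboratory.
Start: velocity of the electron beam relative to the laboratory = 0.9120c.
Compose with the scattered electron (u' = 0.915 in the electron beam frame): u_1 = (0.915 + 0.912) / (1 + 0.915·0.912) = 1.8270/1.8345 = 0.9959.
Compose with the secondary electron (u' = -0.667 in the scattered electron frame): u_2 = (-0.667 + 0.996) / (1 + (-0.667)·0.996) = 0.3289/0.3357 = 0.9798.

+0.980c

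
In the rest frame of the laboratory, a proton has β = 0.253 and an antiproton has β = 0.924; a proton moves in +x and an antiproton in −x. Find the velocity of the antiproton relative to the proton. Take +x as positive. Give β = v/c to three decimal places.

β_A = 0.253, β_B = -0.924.
Transform to A's frame with the inverse velocity-addition law: u' = (u − v)/(1 − uv/c²), taking u = β_B and v = β_A.
u' = (-0.924 − 0.253) / (1 − (0.253)(-0.924)) = -1.1770/1.2338 = -0.9540.

β = -0.954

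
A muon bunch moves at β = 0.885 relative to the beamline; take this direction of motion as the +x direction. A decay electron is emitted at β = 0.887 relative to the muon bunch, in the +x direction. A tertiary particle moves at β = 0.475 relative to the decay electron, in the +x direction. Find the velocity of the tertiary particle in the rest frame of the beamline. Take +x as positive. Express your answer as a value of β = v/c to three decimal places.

Apply u = (u' + v)/(1 + u'v/c²) successively, working outward toward the beamline.
Start: velocity of the muon bunch relative to the beamline = 0.8850c.
Compose with the decay electron (u' = 0.887 in the muon bunch frame): u_1 = (0.887 + 0.885) / (1 + 0.887·0.885) = 1.7720/1.7850 = 0.9927.
Compose with the tertiary particle (u' = 0.475 in the decay electron frame): u_2 = (0.475 + 0.993) / (1 + 0.475·0.993) = 1.4677/1.4715 = 0.9974.

β = 0.997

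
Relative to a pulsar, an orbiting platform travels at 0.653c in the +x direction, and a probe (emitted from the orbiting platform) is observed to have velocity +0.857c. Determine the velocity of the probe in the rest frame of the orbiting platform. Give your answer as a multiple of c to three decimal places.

+0.463c

Invert the composition law: u' = (u − v)/(1 − uv/c²).
u' = (0.857 − 0.653) / (1 − (0.857)(0.653)) = 0.2040/0.4404 = 0.4632.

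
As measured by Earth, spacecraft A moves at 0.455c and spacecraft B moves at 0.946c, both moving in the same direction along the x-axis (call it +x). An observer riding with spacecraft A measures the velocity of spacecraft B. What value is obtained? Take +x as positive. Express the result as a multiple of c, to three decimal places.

β_A = 0.455, β_B = 0.946.
Transform to A's frame with the inverse velocity-addition law: u' = (u − v)/(1 − uv/c²), taking u = β_B and v = β_A.
u' = (0.946 − 0.455) / (1 − (0.455)(0.946)) = 0.4910/0.5696 = 0.8621.

+0.862c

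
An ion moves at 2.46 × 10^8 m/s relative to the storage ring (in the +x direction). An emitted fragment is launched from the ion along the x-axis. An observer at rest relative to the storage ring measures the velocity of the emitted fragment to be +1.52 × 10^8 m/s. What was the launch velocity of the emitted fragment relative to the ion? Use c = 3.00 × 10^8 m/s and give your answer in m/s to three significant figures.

-1.61 × 10^8 m/s

v = 0.820c, u = 0.507c.
Invert the composition law: u' = (u − v)/(1 − uv/c²).
u' = (0.507 − 0.820) / (1 − (0.507)(0.820)) = -0.3133/0.5845 = -0.5360.
u' = -0.5360 × 3.00 × 10^8 m/s.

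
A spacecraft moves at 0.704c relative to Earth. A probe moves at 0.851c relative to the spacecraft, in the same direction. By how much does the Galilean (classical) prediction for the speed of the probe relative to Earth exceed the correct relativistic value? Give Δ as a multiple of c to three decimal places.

Δ = 0.583c

Galilean: u_cl = 0.851 + 0.704 = 1.5550.
Relativistic: u_rel = (0.851 + 0.704) / (1 + 0.851·0.704) = 1.5550/1.5991 = 0.9724.
Δ = 1.5550 − 0.9724 = 0.5826.
(The classical prediction exceeds c; the relativistic result does not.)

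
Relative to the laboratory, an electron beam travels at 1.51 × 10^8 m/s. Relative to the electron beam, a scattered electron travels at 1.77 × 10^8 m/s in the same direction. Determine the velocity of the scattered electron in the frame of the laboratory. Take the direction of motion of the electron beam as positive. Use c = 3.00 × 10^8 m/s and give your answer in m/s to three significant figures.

In units of c (dividing by 3.00 × 10^8 m/s): v = 0.503, u' = 0.590.
u = (u' + v)/(1 + u'v/c²):
u = (0.590 + 0.503) / (1 + 0.590·0.503) = 1.0933/1.2970 = 0.8430
(Galilean addition would give +1.093c, exceeding c.)
Converting back: u = 0.8430 × 3.00 × 10^8 m/s.

2.53 × 10^8 m/s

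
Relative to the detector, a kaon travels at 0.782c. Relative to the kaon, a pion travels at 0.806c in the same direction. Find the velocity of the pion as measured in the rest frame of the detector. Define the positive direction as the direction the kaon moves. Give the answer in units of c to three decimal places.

0.974c

With v = 0.782 and u' = 0.806 (in units of c),
u = (u' + v)/(1 + u'v/c²):
u = (0.806 + 0.782) / (1 + 0.806·0.782) = 1.5880/1.6303 = 0.9741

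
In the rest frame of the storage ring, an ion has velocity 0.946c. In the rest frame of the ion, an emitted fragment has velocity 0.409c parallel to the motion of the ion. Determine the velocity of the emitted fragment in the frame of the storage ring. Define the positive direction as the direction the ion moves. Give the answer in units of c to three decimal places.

0.977c

With v = 0.946 and u' = 0.409 (in units of c),
u = (u' + v)/(1 + u'v/c²):
u = (0.409 + 0.946) / (1 + 0.409·0.946) = 1.3550/1.3869 = 0.9770
(Galilean addition would give +1.355c, exceeding c.)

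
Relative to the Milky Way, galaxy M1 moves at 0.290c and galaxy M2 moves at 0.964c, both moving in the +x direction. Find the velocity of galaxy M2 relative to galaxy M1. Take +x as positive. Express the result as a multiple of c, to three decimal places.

+0.936c

β_A = 0.290, β_B = 0.964.
Transform to A's frame with the inverse velocity-addition law: u' = (u − v)/(1 − uv/c²), taking u = β_B and v = β_A.
u' = (0.964 − 0.290) / (1 − (0.290)(0.964)) = 0.6740/0.7204 = 0.9355.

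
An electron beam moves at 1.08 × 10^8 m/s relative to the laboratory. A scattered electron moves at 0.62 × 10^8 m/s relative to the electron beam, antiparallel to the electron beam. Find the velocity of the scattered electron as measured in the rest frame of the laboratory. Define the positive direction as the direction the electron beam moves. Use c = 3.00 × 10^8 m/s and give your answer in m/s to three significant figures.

+4.97 × 10^7 m/s

In units of c (dividing by 3.00 × 10^8 m/s): v = 0.360, u' = -0.207.
u = (u' + v)/(1 + u'v/c²):
u = (-0.207 + 0.360) / (1 + (-0.207)·0.360) = 0.1533/0.9256 = 0.1657
Converting back: u = 0.1657 × 3.00 × 10^8 m/s.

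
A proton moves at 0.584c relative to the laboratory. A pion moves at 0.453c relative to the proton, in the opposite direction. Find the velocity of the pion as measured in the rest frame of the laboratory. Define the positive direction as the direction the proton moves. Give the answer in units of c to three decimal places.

+0.178c

With v = 0.584 and u' = -0.453 (in units of c),
u = (u' + v)/(1 + u'v/c²):
u = (-0.453 + 0.584) / (1 + (-0.453)·0.584) = 0.1310/0.7354 = 0.1781
(Galilean addition would give +0.131c.)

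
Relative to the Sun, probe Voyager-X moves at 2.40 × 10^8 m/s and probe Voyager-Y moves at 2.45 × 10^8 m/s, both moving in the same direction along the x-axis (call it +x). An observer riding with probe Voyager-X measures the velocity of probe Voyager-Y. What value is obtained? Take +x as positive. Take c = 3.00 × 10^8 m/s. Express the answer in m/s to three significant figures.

+1.44 × 10^7 m/s

β_A = 0.800, β_B = 0.817 (dividing each by c = 3.00 × 10^8 m/s).
Transform to A's frame with the inverse velocity-addition law: u' = (u − v)/(1 − uv/c²), taking u = β_B and v = β_A.
u' = (0.817 − 0.800) / (1 − (0.800)(0.817)) = 0.0167/0.3467 = 0.0481.
u' = 0.0481 × 3.00 × 10^8 m/s.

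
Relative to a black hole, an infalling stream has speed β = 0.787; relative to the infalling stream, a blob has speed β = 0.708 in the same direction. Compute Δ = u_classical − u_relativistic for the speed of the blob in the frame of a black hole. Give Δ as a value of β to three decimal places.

Δ = 0.535

Galilean: u_cl = 0.708 + 0.787 = 1.4950.
Relativistic: u_rel = (0.708 + 0.787) / (1 + 0.708·0.787) = 1.4950/1.5572 = 0.9601.
Δ = 1.4950 − 0.9601 = 0.5349.
(The classical prediction exceeds c; the relativistic result does not.)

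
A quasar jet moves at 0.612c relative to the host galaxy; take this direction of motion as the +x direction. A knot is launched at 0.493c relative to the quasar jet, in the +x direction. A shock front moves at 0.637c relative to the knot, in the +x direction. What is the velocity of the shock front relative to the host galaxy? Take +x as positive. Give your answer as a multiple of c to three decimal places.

0.964c

Apply u = (u' + v)/(1 + u'v/c²) successively, working outward toward the host galaxy.
Start: velocity of the quasar jet relative to the host galaxy = 0.6120c.
Compose with the knot (u' = 0.493 in the quasar jet frame): u_1 = (0.493 + 0.612) / (1 + 0.493·0.612) = 1.1050/1.3017 = 0.8489.
Compose with the shock front (u' = 0.637 in the knot frame): u_2 = (0.637 + 0.849) / (1 + 0.637·0.849) = 1.4859/1.5407 = 0.9644.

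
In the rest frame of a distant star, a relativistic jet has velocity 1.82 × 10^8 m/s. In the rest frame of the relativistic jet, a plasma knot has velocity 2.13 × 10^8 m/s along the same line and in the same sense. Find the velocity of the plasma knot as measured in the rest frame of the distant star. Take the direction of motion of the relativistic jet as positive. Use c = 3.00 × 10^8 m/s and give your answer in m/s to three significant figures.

2.76 × 10^8 m/s

In units of c (dividing by 3.00 × 10^8 m/s): v = 0.607, u' = 0.710.
u = (u' + v)/(1 + u'v/c²):
u = (0.710 + 0.607) / (1 + 0.710·0.607) = 1.3167/1.4307 = 0.9203
(Galilean addition would give +1.317c, exceeding c.)
Converting back: u = 0.9203 × 3.00 × 10^8 m/s.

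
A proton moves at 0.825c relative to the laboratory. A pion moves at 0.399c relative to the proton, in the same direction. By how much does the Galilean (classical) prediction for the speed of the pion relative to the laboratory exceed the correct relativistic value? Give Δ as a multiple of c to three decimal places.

Δ = 0.303c

Galilean: u_cl = 0.399 + 0.825 = 1.2240.
Relativistic: u_rel = (0.399 + 0.825) / (1 + 0.399·0.825) = 1.2240/1.3292 = 0.9209.
Δ = 1.2240 − 0.9209 = 0.3031.
(The classical prediction exceeds c; the relativistic result does not.)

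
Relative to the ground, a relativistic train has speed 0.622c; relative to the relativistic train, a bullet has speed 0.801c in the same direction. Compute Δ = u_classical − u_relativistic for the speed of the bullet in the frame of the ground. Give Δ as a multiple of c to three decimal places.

Δ = 0.473c

Galilean: u_cl = 0.801 + 0.622 = 1.4230.
Relativistic: u_rel = (0.801 + 0.622) / (1 + 0.801·0.622) = 1.4230/1.4982 = 0.9498.
Δ = 1.4230 − 0.9498 = 0.4732.
(The classical prediction exceeds c; the relativistic result does not.)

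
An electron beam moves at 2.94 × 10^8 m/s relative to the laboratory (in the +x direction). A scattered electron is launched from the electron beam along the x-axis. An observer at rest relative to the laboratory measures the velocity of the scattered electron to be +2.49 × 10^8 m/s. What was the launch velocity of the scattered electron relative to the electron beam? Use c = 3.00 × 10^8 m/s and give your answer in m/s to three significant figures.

-2.41 × 10^8 m/s

v = 0.980c, u = 0.830c.
Invert the composition law: u' = (u − v)/(1 − uv/c²).
u' = (0.830 − 0.980) / (1 − (0.830)(0.980)) = -0.1500/0.1866 = -0.8039.
u' = -0.8039 × 3.00 × 10^8 m/s.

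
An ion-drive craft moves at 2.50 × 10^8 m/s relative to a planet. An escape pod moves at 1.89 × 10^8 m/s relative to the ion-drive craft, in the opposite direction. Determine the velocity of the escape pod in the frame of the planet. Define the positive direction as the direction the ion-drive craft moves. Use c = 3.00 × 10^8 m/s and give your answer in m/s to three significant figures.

In units of c (dividing by 3.00 × 10^8 m/s): v = 0.833, u' = -0.630.
u = (u' + v)/(1 + u'v/c²):
u = (-0.630 + 0.833) / (1 + (-0.630)·0.833) = 0.2033/0.4750 = 0.4281
(Galilean addition would give +0.203c.)
Converting back: u = 0.4281 × 3.00 × 10^8 m/s.

+1.28 × 10^8 m/s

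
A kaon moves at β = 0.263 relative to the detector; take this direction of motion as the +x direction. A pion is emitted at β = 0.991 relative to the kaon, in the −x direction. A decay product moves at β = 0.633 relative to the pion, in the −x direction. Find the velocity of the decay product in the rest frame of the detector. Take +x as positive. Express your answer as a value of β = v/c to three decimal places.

Apply u = (u' + v)/(1 + u'v/c²) successively, working outward toward the detector.
Start: velocity of the kaon relative to the detector = 0.2630c.
Compose with the pion (u' = -0.991 in the kaon frame): u_1 = (-0.991 + 0.263) / (1 + (-0.991)·0.263) = -0.7280/0.7394 = -0.9846.
Compose with the decay product (u' = -0.633 in the pion frame): u_2 = (-0.633 + (-0.985)) / (1 + (-0.633)·(-0.985)) = -1.6176/1.6233 = -0.9965.

β = -0.997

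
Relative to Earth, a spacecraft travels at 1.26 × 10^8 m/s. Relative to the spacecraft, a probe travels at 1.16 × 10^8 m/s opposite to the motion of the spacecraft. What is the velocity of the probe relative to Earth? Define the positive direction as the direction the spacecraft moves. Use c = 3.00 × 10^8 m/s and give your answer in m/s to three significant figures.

In units of c (dividing by 3.00 × 10^8 m/s): v = 0.420, u' = -0.387.
u = (u' + v)/(1 + u'v/c²):
u = (-0.387 + 0.420) / (1 + (-0.387)·0.420) = 0.0333/0.8376 = 0.0398
(Galilean addition would give +0.033c.)
Converting back: u = 0.0398 × 3.00 × 10^8 m/s.

+1.19 × 10^7 m/s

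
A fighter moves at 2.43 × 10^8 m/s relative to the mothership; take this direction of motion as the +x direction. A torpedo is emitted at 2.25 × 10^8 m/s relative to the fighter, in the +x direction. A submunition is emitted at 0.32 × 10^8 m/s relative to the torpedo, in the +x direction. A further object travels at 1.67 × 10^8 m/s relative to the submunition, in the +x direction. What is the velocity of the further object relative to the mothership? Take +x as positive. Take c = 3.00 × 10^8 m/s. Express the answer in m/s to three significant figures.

2.98 × 10^8 m/s

Apply u = (u' + v)/(1 + u'v/c²) successively, working outward toward the mothership.
(Dividing each given speed by c = 3.00 × 10^8 m/s to work in units of c.)
Start: velocity of the fighter relative to the mothership = 0.8100c.
Compose with the torpedo (u' = 0.750 in the fighter frame): u_1 = (0.750 + 0.810) / (1 + 0.750·0.810) = 1.5600/1.6075 = 0.9705.
Compose with the submunition (u' = 0.107 in the torpedo frame): u_2 = (0.107 + 0.970) / (1 + 0.107·0.970) = 1.0771/1.1035 = 0.9761.
Compose with the further object (u' = 0.557 in the submunition frame): u_3 = (0.557 + 0.976) / (1 + 0.557·0.976) = 1.5327/1.5434 = 0.9931.
So u = 0.9931 × 3.00 × 10^8 m/s.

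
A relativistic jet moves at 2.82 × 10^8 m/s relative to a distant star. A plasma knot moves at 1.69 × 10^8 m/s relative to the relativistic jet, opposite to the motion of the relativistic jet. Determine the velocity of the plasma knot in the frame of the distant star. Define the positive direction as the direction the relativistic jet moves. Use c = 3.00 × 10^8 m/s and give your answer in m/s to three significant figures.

In units of c (dividing by 3.00 × 10^8 m/s): v = 0.940, u' = -0.563.
u = (u' + v)/(1 + u'v/c²):
u = (-0.563 + 0.940) / (1 + (-0.563)·0.940) = 0.3767/0.4705 = 0.8006
(Galilean addition would give +0.377c.)
Converting back: u = 0.8006 × 3.00 × 10^8 m/s.

+2.40 × 10^8 m/s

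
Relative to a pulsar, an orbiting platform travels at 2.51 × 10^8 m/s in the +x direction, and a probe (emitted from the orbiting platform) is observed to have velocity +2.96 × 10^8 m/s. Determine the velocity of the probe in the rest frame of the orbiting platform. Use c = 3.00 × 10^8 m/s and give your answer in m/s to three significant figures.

+2.58 × 10^8 m/s

v = 0.837c, u = 0.987c.
Invert the composition law: u' = (u − v)/(1 − uv/c²).
u' = (0.987 − 0.837) / (1 − (0.987)(0.837)) = 0.1500/0.1745 = 0.8597.
u' = 0.8597 × 3.00 × 10^8 m/s.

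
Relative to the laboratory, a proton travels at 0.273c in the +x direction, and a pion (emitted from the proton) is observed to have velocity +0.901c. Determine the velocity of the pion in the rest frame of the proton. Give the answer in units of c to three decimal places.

+0.833c

Invert the composition law: u' = (u − v)/(1 − uv/c²).
u' = (0.901 − 0.273) / (1 − (0.901)(0.273)) = 0.6280/0.7540 = 0.8329.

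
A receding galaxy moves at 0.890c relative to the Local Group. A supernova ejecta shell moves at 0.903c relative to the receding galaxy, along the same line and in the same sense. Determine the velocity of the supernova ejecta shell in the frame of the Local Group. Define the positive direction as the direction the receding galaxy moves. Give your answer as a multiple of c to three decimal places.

With v = 0.890 and u' = 0.903 (in units of c),
u = (u' + v)/(1 + u'v/c²):
u = (0.903 + 0.890) / (1 + 0.903·0.890) = 1.7930/1.8037 = 0.9941
(Galilean addition would give +1.793c, exceeding c.)

0.994c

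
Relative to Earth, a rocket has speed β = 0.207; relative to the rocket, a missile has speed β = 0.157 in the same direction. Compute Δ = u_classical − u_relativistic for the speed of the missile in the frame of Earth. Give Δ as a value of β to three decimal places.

Galilean: u_cl = 0.157 + 0.207 = 0.3640.
Relativistic: u_rel = (0.157 + 0.207) / (1 + 0.157·0.207) = 0.3640/1.0325 = 0.3525.
Δ = 0.3640 − 0.3525 = 0.0115.

Δ = 0.011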